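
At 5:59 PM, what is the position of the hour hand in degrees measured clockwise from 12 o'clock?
The hour hand moves 30 degrees per hour and 0.5 degrees per minute.
At 5:59: (5) x 30 + 59 x 0.5 = 150 + 29.5 = 179.5 degrees

Final answer: 179.5 degrees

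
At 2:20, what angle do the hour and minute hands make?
Hour hand position: 2 x 30 + 20 x 0.5 = 70 degrees
Minute hand position: 20 x 6 = 120 degrees
Difference: |70 - 120| = 50 degrees
The angle between the hands is 50 degrees

Final answer: 50 degrees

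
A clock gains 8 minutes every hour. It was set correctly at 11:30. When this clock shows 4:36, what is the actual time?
For every 60 true minutes, the faulty clock advances 68 minutes, so 1 faulty-clock minute corresponds to 60/68 true minutes.
From 11:30 to 4:36 on the faulty dial is 306 minutes.
True elapsed: 306 x 60/68 = 270 minutes = 4 hours and 30 minutes.
True time: 11:30 + 4 hours and 30 minutes = 4:00.

Final answer: 4:00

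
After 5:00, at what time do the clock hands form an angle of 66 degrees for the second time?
At t minutes past 5:00, the hour hand is at 30 x 5 + 0.5t degrees and the minute hand is at 6t degrees.
The smaller angle between them is 66 degrees when |30H - 5.5t| = 66 or |30H - 5.5t| = 294.
With H = 5, solve 30 x 5 - 5.5t = +/- target for each target:
  t = (30 x 5 - 66) / 5.5 = 15.27
  t = (30 x 5 + 66) / 5.5 = 39.27
  t = (30 x 5 - 294) / 5.5 = -26.18 (outside (0, 60))
  t = (30 x 5 + 294) / 5.5 = 80.73 (outside (0, 60))
Valid solutions in (0, 60): {15.27, 39.27} minutes.
The second occurrence is t = 39.27 minutes.
The hands form a 66-degree angle at 39.27 minutes past 5:00.

Final answer: 39.27 minutes past 5:00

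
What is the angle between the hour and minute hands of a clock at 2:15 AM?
Hour hand position: 2 x 30 + 15 x 0.5 = 67.5 degrees
Minute hand position: 15 x 6 = 90 degrees
Difference: |67.5 - 90| = 22.5 degrees
The angle between the hands is 22.5 degrees

Final answer: 22.5 degrees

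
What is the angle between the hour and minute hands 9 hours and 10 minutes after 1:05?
First find the time 9 hours and 10 minutes after 1:05.
Total minutes: 1 x 60 + 5 + 9 x 60 + 10 = 615.
615 mod 720 = 615 minutes = 10:15.
Now compute the angle at 10:15:
Hour hand: 10 x 30 + 15 x 0.5 = 307.5 degrees
Minute hand: 15 x 6 = 90 degrees
Difference: |307.5 - 90| = 217.5 degrees
Smaller angle: 360 - 217.5 = 142.5 degrees

Final answer: 142.5 degrees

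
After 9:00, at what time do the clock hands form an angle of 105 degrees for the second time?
At t minutes past 9:00, the hour hand is at 30 x 9 + 0.5t degrees and the minute hand is at 6t degrees.
The smaller angle between them is 105 degrees when |30H - 5.5t| = 105 or |30H - 5.5t| = 255.
With H = 9, solve 30 x 9 - 5.5t = +/- target for each target:
  t = (30 x 9 - 105) / 5.5 = 30
  t = (30 x 9 + 105) / 5.5 = 68.18 (outside (0, 60))
  t = (30 x 9 - 255) / 5.5 = 2.73
  t = (30 x 9 + 255) / 5.5 = 95.45 (outside (0, 60))
Valid solutions in (0, 60): {2.73, 30} minutes.
The second occurrence is t = 30 minutes.
The hands form a 105-degree angle at 30 minutes past 9:00.

Final answer: 30 minutes past 9:00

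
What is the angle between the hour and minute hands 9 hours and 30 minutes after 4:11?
First find the time 9 hours and 30 minutes after 4:11.
Total minutes: 4 x 60 + 11 + 9 x 60 + 30 = 821.
821 mod 720 = 101 minutes = 1:41.
Now compute the angle at 1:41:
Hour hand: 1 x 30 + 41 x 0.5 = 50.5 degrees
Minute hand: 41 x 6 = 246 degrees
Difference: |50.5 - 246| = 195.5 degrees
Smaller angle: 360 - 195.5 = 164.5 degrees

Final answer: 164.5 degrees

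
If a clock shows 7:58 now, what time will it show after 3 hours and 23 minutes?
Starting time: 7:58
Adding 23 minutes to 58 minutes: 58 + 23 = 81 minutes = 1 hour and 21 minutes
Adding 3 hours: 7 + 3 + 1 (carry) = 11
Final time: 11:21

Final answer: 11:21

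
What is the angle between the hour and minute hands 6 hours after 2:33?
First find the time 6 hours after 2:33.
Total minutes: 2 x 60 + 33 + 6 x 60 + 0 = 513.
513 mod 720 = 513 minutes = 8:33.
Now compute the angle at 8:33:
Hour hand: 8 x 30 + 33 x 0.5 = 256.5 degrees
Minute hand: 33 x 6 = 198 degrees
Difference: |256.5 - 198| = 58.5 degrees
The angle is 58.5 degrees

Final answer: 58.5 degrees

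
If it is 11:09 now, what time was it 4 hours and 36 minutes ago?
Starting time: 11:09 = 669 total minutes past 12:00
Subtracting: 4 hours and 36 minutes = 276 minutes
669 - 276 = 393 minutes
= 6 hours and 33 minutes past 12:00 = 6:33

Final answer: 6:33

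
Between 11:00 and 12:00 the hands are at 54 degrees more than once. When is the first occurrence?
At t minutes past 11:00, the hour hand is at 30 x 11 + 0.5t degrees and the minute hand is at 6t degrees.
The smaller angle between them is 54 degrees when |30H - 5.5t| = 54 or |30H - 5.5t| = 306.
With H = 11, solve 30 x 11 - 5.5t = +/- target for each target:
  t = (30 x 11 - 54) / 5.5 = 50.18
  t = (30 x 11 + 54) / 5.5 = 69.82 (outside (0, 60))
  t = (30 x 11 - 306) / 5.5 = 4.36
  t = (30 x 11 + 306) / 5.5 = 115.64 (outside (0, 60))
Valid solutions in (0, 60): {4.36, 50.18} minutes.
The first occurrence is t = 4.36 minutes.
The hands form a 54-degree angle at 4.36 minutes past 11:00.

Final answer: 4.36 minutes past 11:00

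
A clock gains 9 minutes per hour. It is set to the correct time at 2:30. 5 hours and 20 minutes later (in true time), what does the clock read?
For every 60 true minutes, the faulty clock advances 60 + 9 = 69 minutes.
True elapsed: 5 hours and 20 minutes = 320 minutes.
Faulty clock advances: 320 x 69/60 = 368 minutes (drift: 48 minutes ahead).
Shown time: 2:30 + 368 minutes = 8:38.

Final answer: 8:38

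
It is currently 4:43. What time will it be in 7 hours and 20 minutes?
Starting time: 4:43
Adding 20 minutes to 43 minutes: 43 + 20 = 63 minutes = 1 hour and 3 minutes
Adding 7 hours: 4 + 7 + 1 (carry) = 12
Final time: 12:03

Final answer: 12:03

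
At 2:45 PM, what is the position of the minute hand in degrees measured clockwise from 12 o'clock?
The minute hand moves 6 degrees per minute.
At 2:45: 45 x 6 = 270 degrees

Final answer: 270 degrees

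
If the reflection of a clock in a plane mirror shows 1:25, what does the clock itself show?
Reflection across the vertical (12-6) axis maps a hand at angle A degrees to (360 - A) degrees, which sends a reading of T minutes past 12:00 to (720 - T) minutes past 12:00.
Mirror reads 1:25 = 85 minutes past 12:00.
Actual time: (720 - 85) mod 720 = 635 minutes = 10:35.

Final answer: 10:35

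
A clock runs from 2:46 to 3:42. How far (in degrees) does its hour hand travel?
The hour hand moves 0.5 degrees per minute.
Time elapsed: 3:42 - 2:46 = 56 minutes
Angular displacement: 56 x 0.5 = 28 degrees

Final answer: 28 degrees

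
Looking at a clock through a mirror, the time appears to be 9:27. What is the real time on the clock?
Reflection across the vertical (12-6) axis maps a hand at angle A degrees to (360 - A) degrees, which sends a reading of T minutes past 12:00 to (720 - T) minutes past 12:00.
Mirror reads 9:27 = 567 minutes past 12:00.
Actual time: (720 - 567) mod 720 = 153 minutes = 2:33.

Final answer: 2:33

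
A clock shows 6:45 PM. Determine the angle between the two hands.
Hour hand position: 6 x 30 + 45 x 0.5 = 202.5 degrees
Minute hand position: 45 x 6 = 270 degrees
Difference: |202.5 - 270| = 67.5 degrees
The angle between the hands is 67.5 degrees

Final answer: 67.5 degrees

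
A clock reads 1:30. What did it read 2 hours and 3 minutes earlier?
Starting time: 1:30 = 90 total minutes past 12:00
Subtracting: 2 hours and 3 minutes = 123 minutes
90 - 123 = -33 (negative, add 12 hours = 720) = 687 minutes
= 11 hours and 27 minutes past 12:00 = 11:27

Final answer: 11:27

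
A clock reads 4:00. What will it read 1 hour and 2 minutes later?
Starting time: 4:00
Adding 2 minutes to 0 minutes: 0 + 2 = 2 minutes
Adding 1 hour: 4 + 1 = 5
Final time: 5:02

Final answer: 5:02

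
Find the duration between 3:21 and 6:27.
From 3:21 to 6:27:
(6 x 60 + 27) - (3 x 60 + 21) = 387 - 201 = 186 minutes
= 3 hours and 6 minutes

Final answer: 3 hours and 6 minutes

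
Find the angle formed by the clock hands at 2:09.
Hour hand position: 2 x 30 + 9 x 0.5 = 64.5 degrees
Minute hand position: 9 x 6 = 54 degrees
Difference: |64.5 - 54| = 10.5 degrees
The angle between the hands is 10.5 degrees

Final answer: 10.5 degrees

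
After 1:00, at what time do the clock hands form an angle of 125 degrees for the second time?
At t minutes past 1:00, the hour hand is at 30 x 1 + 0.5t degrees and the minute hand is at 6t degrees.
The smaller angle between them is 125 degrees when |30H - 5.5t| = 125 or |30H - 5.5t| = 235.
With H = 1, solve 30 x 1 - 5.5t = +/- target for each target:
  t = (30 x 1 - 125) / 5.5 = -17.27 (outside (0, 60))
  t = (30 x 1 + 125) / 5.5 = 28.18
  t = (30 x 1 - 235) / 5.5 = -37.27 (outside (0, 60))
  t = (30 x 1 + 235) / 5.5 = 48.18
Valid solutions in (0, 60): {28.18, 48.18} minutes.
The second occurrence is t = 48.18 minutes.
The hands form a 125-degree angle at 48.18 minutes past 1:00.

Final answer: 48.18 minutes past 1:00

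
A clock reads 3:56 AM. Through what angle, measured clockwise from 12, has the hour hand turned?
The hour hand moves 30 degrees per hour and 0.5 degrees per minute.
At 3:56: (3) x 30 + 56 x 0.5 = 90 + 28 = 118 degrees

Final answer: 118 degrees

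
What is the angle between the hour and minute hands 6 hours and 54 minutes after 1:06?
First find the time 6 hours and 54 minutes after 1:06.
Total minutes: 1 x 60 + 6 + 6 x 60 + 54 = 480.
480 mod 720 = 480 minutes = 8:00.
Now compute the angle at 8:00:
Hour hand: 8 x 30 + 0 x 0.5 = 240 degrees
Minute hand: 0 x 6 = 0 degrees
Difference: |240 - 0| = 240 degrees
Smaller angle: 360 - 240 = 120 degrees

Final answer: 120 degrees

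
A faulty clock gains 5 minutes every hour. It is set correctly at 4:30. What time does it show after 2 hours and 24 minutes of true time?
For every 60 true minutes, the faulty clock advances 60 + 5 = 65 minutes.
True elapsed: 2 hours and 24 minutes = 144 minutes.
Faulty clock advances: 144 x 65/60 = 156 minutes (drift: 12 minutes ahead).
Shown time: 4:30 + 156 minutes = 7:06.

Final answer: 7:06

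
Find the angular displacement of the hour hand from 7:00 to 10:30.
The hour hand moves 0.5 degrees per minute.
Time elapsed: 10:30 - 7:00 = 210 minutes
Angular displacement: 210 x 0.5 = 105 degrees

Final answer: 105 degrees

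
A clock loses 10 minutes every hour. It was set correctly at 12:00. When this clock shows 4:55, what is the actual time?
For every 60 true minutes, the faulty clock advances 50 minutes, so 1 faulty-clock minute corresponds to 60/50 true minutes.
From 12:00 to 4:55 on the faulty dial is 295 minutes.
True elapsed: 295 x 60/50 = 354 minutes = 5 hours and 54 minutes.
True time: 12:00 + 5 hours and 54 minutes = 5:54.

Final answer: 5:54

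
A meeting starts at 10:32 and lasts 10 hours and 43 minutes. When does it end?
Starting time: 10:32
Adding 43 minutes to 32 minutes: 32 + 43 = 75 minutes = 1 hour and 15 minutes
Adding 10 hours: 10 + 10 + 1 (carry) = 21 - 12 = 9
Final time: 9:15

Final answer: 9:15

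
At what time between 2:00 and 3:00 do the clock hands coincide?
The minute hand gains 5.5 degrees per minute on the hour hand.
At 2:00, the hour hand is at 60 degrees and the minute hand is at 0 degrees.
The gap is 60 degrees. Time to close: 60/5.5 = 60 x 2/11 = 10.91 minutes.
The hands overlap at 10.91 minutes past 2:00.

Final answer: 10.91 minutes past 2:00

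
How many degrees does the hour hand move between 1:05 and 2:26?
The hour hand moves 0.5 degrees per minute.
Time elapsed: 2:26 - 1:05 = 81 minutes
Angular displacement: 81 x 0.5 = 40.5 degrees

Final answer: 40.5 degrees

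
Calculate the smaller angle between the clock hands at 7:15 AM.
Hour hand position: 7 x 30 + 15 x 0.5 = 217.5 degrees
Minute hand position: 15 x 6 = 90 degrees
Difference: |217.5 - 90| = 127.5 degrees
The angle between the hands is 127.5 degrees

Final answer: 127.5 degrees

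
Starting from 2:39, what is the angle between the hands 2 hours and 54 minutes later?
First find the time 2 hours and 54 minutes after 2:39.
Total minutes: 2 x 60 + 39 + 2 x 60 + 54 = 333.
333 mod 720 = 333 minutes = 5:33.
Now compute the angle at 5:33:
Hour hand: 5 x 30 + 33 x 0.5 = 166.5 degrees
Minute hand: 33 x 6 = 198 degrees
Difference: |166.5 - 198| = 31.5 degrees
The angle is 31.5 degrees

Final answer: 31.5 degrees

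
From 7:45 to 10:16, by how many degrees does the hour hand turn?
The hour hand moves 0.5 degrees per minute.
Time elapsed: 10:16 - 7:45 = 151 minutes
Angular displacement: 151 x 0.5 = 75.5 degrees

Final answer: 75.5 degrees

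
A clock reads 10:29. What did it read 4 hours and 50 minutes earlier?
Starting time: 10:29 = 629 total minutes past 12:00
Subtracting: 4 hours and 50 minutes = 290 minutes
629 - 290 = 339 minutes
= 5 hours and 39 minutes past 12:00 = 5:39

Final answer: 5:39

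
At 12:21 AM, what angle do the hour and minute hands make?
Hour hand position: 0 x 30 + 21 x 0.5 = 10.5 degrees
Minute hand position: 21 x 6 = 126 degrees
Difference: |10.5 - 126| = 115.5 degrees
The angle between the hands is 115.5 degrees

Final answer: 115.5 degrees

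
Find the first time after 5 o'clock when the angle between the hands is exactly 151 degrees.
At t minutes past 5:00, the hour hand is at 30 x 5 + 0.5t degrees and the minute hand is at 6t degrees.
The smaller angle between them is 151 degrees when |30H - 5.5t| = 151 or |30H - 5.5t| = 209.
With H = 5, solve 30 x 5 - 5.5t = +/- target for each target:
  t = (30 x 5 - 151) / 5.5 = -0.18 (outside (0, 60))
  t = (30 x 5 + 151) / 5.5 = 54.73
  t = (30 x 5 - 209) / 5.5 = -10.73 (outside (0, 60))
  t = (30 x 5 + 209) / 5.5 = 65.27 (outside (0, 60))
Valid solutions in (0, 60): {54.73} minutes.
The first occurrence is t = 54.73 minutes.
The hands form a 151-degree angle at 54.73 minutes past 5:00.

Final answer: 54.73 minutes past 5:00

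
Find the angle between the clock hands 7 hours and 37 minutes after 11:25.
First find the time 7 hours and 37 minutes after 11:25.
Total minutes: 11 x 60 + 25 + 7 x 60 + 37 = 1142.
1142 mod 720 = 422 minutes = 7:02.
Now compute the angle at 7:02:
Hour hand: 7 x 30 + 2 x 0.5 = 211 degrees
Minute hand: 2 x 6 = 12 degrees
Difference: |211 - 12| = 199 degrees
Smaller angle: 360 - 199 = 161 degrees

Final answer: 161 degrees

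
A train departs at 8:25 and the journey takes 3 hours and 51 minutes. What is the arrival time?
Starting time: 8:25
Adding 51 minutes to 25 minutes: 25 + 51 = 76 minutes = 1 hour and 16 minutes
Adding 3 hours: 8 + 3 + 1 (carry) = 12
Final time: 12:16

Final answer: 12:16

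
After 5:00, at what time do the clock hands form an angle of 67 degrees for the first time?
At t minutes past 5:00, the hour hand is at 30 x 5 + 0.5t degrees and the minute hand is at 6t degrees.
The smaller angle between them is 67 degrees when |30H - 5.5t| = 67 or |30H - 5.5t| = 293.
With H = 5, solve 30 x 5 - 5.5t = +/- target for each target:
  t = (30 x 5 - 67) / 5.5 = 15.09
  t = (30 x 5 + 67) / 5.5 = 39.45
  t = (30 x 5 - 293) / 5.5 = -26 (outside (0, 60))
  t = (30 x 5 + 293) / 5.5 = 80.55 (outside (0, 60))
Valid solutions in (0, 60): {15.09, 39.45} minutes.
The first occurrence is t = 15.09 minutes.
The hands form a 67-degree angle at 15.09 minutes past 5:00.

Final answer: 15.09 minutes past 5:00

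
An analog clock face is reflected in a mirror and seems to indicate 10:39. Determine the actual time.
Reflection across the vertical (12-6) axis maps a hand at angle A degrees to (360 - A) degrees, which sends a reading of T minutes past 12:00 to (720 - T) minutes past 12:00.
Mirror reads 10:39 = 639 minutes past 12:00.
Actual time: (720 - 639) mod 720 = 81 minutes = 1:21.

Final answer: 1:21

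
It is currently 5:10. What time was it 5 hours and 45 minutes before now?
Starting time: 5:10 = 310 total minutes past 12:00
Subtracting: 5 hours and 45 minutes = 345 minutes
310 - 345 = -35 (negative, add 12 hours = 720) = 685 minutes
= 11 hours and 25 minutes past 12:00 = 11:25

Final answer: 11:25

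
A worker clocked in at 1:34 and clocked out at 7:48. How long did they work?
From 1:34 to 7:48:
(7 x 60 + 48) - (1 x 60 + 34) = 468 - 94 = 374 minutes
= 6 hours and 14 minutes

Final answer: 6 hours and 14 minutes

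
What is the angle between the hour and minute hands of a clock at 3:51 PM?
Hour hand position: 3 x 30 + 51 x 0.5 = 115.5 degrees
Minute hand position: 51 x 6 = 306 degrees
Difference: |115.5 - 306| = 190.5 degrees
Since 190.5 > 180, the smaller angle is 360 - 190.5 = 169.5 degrees

Final answer: 169.5 degrees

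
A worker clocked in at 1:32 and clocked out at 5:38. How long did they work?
From 1:32 to 5:38:
(5 x 60 + 38) - (1 x 60 + 32) = 338 - 92 = 246 minutes
= 4 hours and 6 minutes

Final answer: 4 hours and 6 minutes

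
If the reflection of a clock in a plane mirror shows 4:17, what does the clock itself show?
Reflection across the vertical (12-6) axis maps a hand at angle A degrees to (360 - A) degrees, which sends a reading of T minutes past 12:00 to (720 - T) minutes past 12:00.
Mirror reads 4:17 = 257 minutes past 12:00.
Actual time: (720 - 257) mod 720 = 463 minutes = 7:43.

Final answer: 7:43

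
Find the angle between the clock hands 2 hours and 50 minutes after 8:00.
First find the time 2 hours and 50 minutes after 8:00.
Total minutes: 8 x 60 + 0 + 2 x 60 + 50 = 650.
650 mod 720 = 650 minutes = 10:50.
Now compute the angle at 10:50:
Hour hand: 10 x 30 + 50 x 0.5 = 325 degrees
Minute hand: 50 x 6 = 300 degrees
Difference: |325 - 300| = 25 degrees
The angle is 25 degrees

Final answer: 25 degrees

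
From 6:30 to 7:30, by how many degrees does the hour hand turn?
The hour hand moves 0.5 degrees per minute.
Time elapsed: 7:30 - 6:30 = 60 minutes
Angular displacement: 60 x 0.5 = 30 degrees

Final answer: 30 degrees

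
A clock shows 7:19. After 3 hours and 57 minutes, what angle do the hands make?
First find the time 3 hours and 57 minutes after 7:19.
Total minutes: 7 x 60 + 19 + 3 x 60 + 57 = 676.
676 mod 720 = 676 minutes = 11:16.
Now compute the angle at 11:16:
Hour hand: 11 x 30 + 16 x 0.5 = 338 degrees
Minute hand: 16 x 6 = 96 degrees
Difference: |338 - 96| = 242 degrees
Smaller angle: 360 - 242 = 118 degrees

Final answer: 118 degrees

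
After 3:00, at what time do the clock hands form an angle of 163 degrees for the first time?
At t minutes past 3:00, the hour hand is at 30 x 3 + 0.5t degrees and the minute hand is at 6t degrees.
The smaller angle between them is 163 degrees when |30H - 5.5t| = 163 or |30H - 5.5t| = 197.
With H = 3, solve 30 x 3 - 5.5t = +/- target for each target:
  t = (30 x 3 - 163) / 5.5 = -13.27 (outside (0, 60))
  t = (30 x 3 + 163) / 5.5 = 46
  t = (30 x 3 - 197) / 5.5 = -19.45 (outside (0, 60))
  t = (30 x 3 + 197) / 5.5 = 52.18
Valid solutions in (0, 60): {46, 52.18} minutes.
The first occurrence is t = 46 minutes.
The hands form a 163-degree angle at 46 minutes past 3:00.

Final answer: 46 minutes past 3:00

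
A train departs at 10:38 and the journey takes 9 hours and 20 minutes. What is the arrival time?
Starting time: 10:38
Adding 20 minutes to 38 minutes: 38 + 20 = 58 minutes
Adding 9 hours: 10 + 9 = 19 - 12 = 7
Final time: 7:58

Final answer: 7:58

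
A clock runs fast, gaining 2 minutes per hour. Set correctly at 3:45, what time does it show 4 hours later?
For every 60 true minutes, the faulty clock advances 60 + 2 = 62 minutes.
True elapsed: 4 hours = 240 minutes.
Faulty clock advances: 240 x 62/60 = 248 minutes (drift: 8 minutes ahead).
Shown time: 3:45 + 248 minutes = 7:53.

Final answer: 7:53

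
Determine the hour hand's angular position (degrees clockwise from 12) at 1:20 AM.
The hour hand moves 30 degrees per hour and 0.5 degrees per minute.
At 1:20: (1) x 30 + 20 x 0.5 = 30 + 10 = 40 degrees

Final answer: 40 degrees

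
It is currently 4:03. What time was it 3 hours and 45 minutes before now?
Starting time: 4:03 = 243 total minutes past 12:00
Subtracting: 3 hours and 45 minutes = 225 minutes
243 - 225 = 18 minutes
= 18 minutes past 12:00 = 12:18

Final answer: 12:18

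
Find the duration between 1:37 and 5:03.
From 1:37 to 5:03:
(5 x 60 + 3) - (1 x 60 + 37) = 303 - 97 = 206 minutes
= 3 hours and 26 minutes

Final answer: 3 hours and 26 minutes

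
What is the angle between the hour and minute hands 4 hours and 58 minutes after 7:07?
First find the time 4 hours and 58 minutes after 7:07.
Total minutes: 7 x 60 + 7 + 4 x 60 + 58 = 725.
725 mod 720 = 5 minutes = 12:05.
Now compute the angle at 12:05:
Hour hand: 0 x 30 + 5 x 0.5 = 2.5 degrees
Minute hand: 5 x 6 = 30 degrees
Difference: |2.5 - 30| = 27.5 degrees
The angle is 27.5 degrees

Final answer: 27.5 degrees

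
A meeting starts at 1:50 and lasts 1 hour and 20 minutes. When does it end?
Starting time: 1:50
Adding 20 minutes to 50 minutes: 50 + 20 = 70 minutes = 1 hour and 10 minutes
Adding 1 hour: 1 + 1 + 1 (carry) = 3
Final time: 3:10

Final answer: 3:10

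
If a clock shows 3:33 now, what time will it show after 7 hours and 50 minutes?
Starting time: 3:33
Adding 50 minutes to 33 minutes: 33 + 50 = 83 minutes = 1 hour and 23 minutes
Adding 7 hours: 3 + 7 + 1 (carry) = 11
Final time: 11:23

Final answer: 11:23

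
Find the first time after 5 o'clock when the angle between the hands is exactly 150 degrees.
At t minutes past 5:00, the hour hand is at 30 x 5 + 0.5t degrees and the minute hand is at 6t degrees.
The smaller angle between them is 150 degrees when |30H - 5.5t| = 150 or |30H - 5.5t| = 210.
With H = 5, solve 30 x 5 - 5.5t = +/- target for each target:
  t = (30 x 5 - 150) / 5.5 = 0 (outside (0, 60))
  t = (30 x 5 + 150) / 5.5 = 54.55
  t = (30 x 5 - 210) / 5.5 = -10.91 (outside (0, 60))
  t = (30 x 5 + 210) / 5.5 = 65.45 (outside (0, 60))
Valid solutions in (0, 60): {54.55} minutes.
The first occurrence is t = 54.55 minutes.
The hands form a 150-degree angle at 54.55 minutes past 5:00.

Final answer: 54.55 minutes past 5:00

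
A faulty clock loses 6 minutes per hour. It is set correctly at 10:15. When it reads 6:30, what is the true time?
For every 60 true minutes, the faulty clock advances 54 minutes, so 1 faulty-clock minute corresponds to 60/54 true minutes.
From 10:15 to 6:30 on the faulty dial is 495 minutes.
True elapsed: 495 x 60/54 = 550 minutes = 9 hours and 10 minutes.
True time: 10:15 + 9 hours and 10 minutes = 7:25.

Final answer: 7:25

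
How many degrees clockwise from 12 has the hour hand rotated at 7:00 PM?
The hour hand moves 30 degrees per hour and 0.5 degrees per minute.
At 7:00: (7) x 30 + 0 x 0.5 = 210 + 0 = 210 degrees

Final answer: 210 degrees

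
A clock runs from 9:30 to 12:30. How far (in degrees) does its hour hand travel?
The hour hand moves 0.5 degrees per minute.
Time elapsed: 12:30 - 9:30 = 180 minutes
Angular displacement: 180 x 0.5 = 90 degrees

Final answer: 90 degrees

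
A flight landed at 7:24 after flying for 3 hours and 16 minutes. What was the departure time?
Starting time: 7:24 = 444 total minutes past 12:00
Subtracting: 3 hours and 16 minutes = 196 minutes
444 - 196 = 248 minutes
= 4 hours and 8 minutes past 12:00 = 4:08

Final answer: 4:08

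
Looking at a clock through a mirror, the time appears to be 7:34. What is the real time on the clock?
Reflection across the vertical (12-6) axis maps a hand at angle A degrees to (360 - A) degrees, which sends a reading of T minutes past 12:00 to (720 - T) minutes past 12:00.
Mirror reads 7:34 = 454 minutes past 12:00.
Actual time: (720 - 454) mod 720 = 266 minutes = 4:26.

Final answer: 4:26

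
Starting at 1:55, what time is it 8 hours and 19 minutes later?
Starting time: 1:55
Adding 19 minutes to 55 minutes: 55 + 19 = 74 minutes = 1 hour and 14 minutes
Adding 8 hours: 1 + 8 + 1 (carry) = 10
Final time: 10:14

Final answer: 10:14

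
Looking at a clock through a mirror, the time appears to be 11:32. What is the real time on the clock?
Reflection across the vertical (12-6) axis maps a hand at angle A degrees to (360 - A) degrees, which sends a reading of T minutes past 12:00 to (720 - T) minutes past 12:00.
Mirror reads 11:32 = 692 minutes past 12:00.
Actual time: (720 - 692) mod 720 = 28 minutes = 12:28.

Final answer: 12:28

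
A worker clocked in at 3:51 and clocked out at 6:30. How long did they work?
From 3:51 to 6:30:
(6 x 60 + 30) - (3 x 60 + 51) = 390 - 231 = 159 minutes
= 2 hours and 39 minutes

Final answer: 2 hours and 39 minutes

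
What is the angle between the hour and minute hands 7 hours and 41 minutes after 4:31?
First find the time 7 hours and 41 minutes after 4:31.
Total minutes: 4 x 60 + 31 + 7 x 60 + 41 = 732.
732 mod 720 = 12 minutes = 12:12.
Now compute the angle at 12:12:
Hour hand: 0 x 30 + 12 x 0.5 = 6 degrees
Minute hand: 12 x 6 = 72 degrees
Difference: |6 - 72| = 66 degrees
The angle is 66 degrees

Final answer: 66 degrees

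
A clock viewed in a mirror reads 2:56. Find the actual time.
Reflection across the vertical (12-6) axis maps a hand at angle A degrees to (360 - A) degrees, which sends a reading of T minutes past 12:00 to (720 - T) minutes past 12:00.
Mirror reads 2:56 = 176 minutes past 12:00.
Actual time: (720 - 176) mod 720 = 544 minutes = 9:04.

Final answer: 9:04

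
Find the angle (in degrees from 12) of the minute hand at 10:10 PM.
The minute hand moves 6 degrees per minute.
At 10:10: 10 x 6 = 60 degrees

Final answer: 60 degrees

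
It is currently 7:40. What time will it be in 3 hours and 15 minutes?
Starting time: 7:40
Adding 15 minutes to 40 minutes: 40 + 15 = 55 minutes
Adding 3 hours: 7 + 3 = 10
Final time: 10:55

Final answer: 10:55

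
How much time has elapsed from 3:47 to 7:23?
From 3:47 to 7:23:
(7 x 60 + 23) - (3 x 60 + 47) = 443 - 227 = 216 minutes
= 3 hours and 36 minutes

Final answer: 3 hours and 36 minutes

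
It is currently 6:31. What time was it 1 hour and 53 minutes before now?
Starting time: 6:31 = 391 total minutes past 12:00
Subtracting: 1 hour and 53 minutes = 113 minutes
391 - 113 = 278 minutes
= 4 hours and 38 minutes past 12:00 = 4:38

Final answer: 4:38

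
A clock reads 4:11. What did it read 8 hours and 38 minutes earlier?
Starting time: 4:11 = 251 total minutes past 12:00
Subtracting: 8 hours and 38 minutes = 518 minutes
251 - 518 = -267 (negative, add 12 hours = 720) = 453 minutes
= 7 hours and 33 minutes past 12:00 = 7:33

Final answer: 7:33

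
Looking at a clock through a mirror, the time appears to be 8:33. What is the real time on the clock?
Reflection across the vertical (12-6) axis maps a hand at angle A degrees to (360 - A) degrees, which sends a reading of T minutes past 12:00 to (720 - T) minutes past 12:00.
Mirror reads 8:33 = 513 minutes past 12:00.
Actual time: (720 - 513) mod 720 = 207 minutes = 3:27.

Final answer: 3:27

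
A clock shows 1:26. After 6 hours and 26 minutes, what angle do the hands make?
First find the time 6 hours and 26 minutes after 1:26.
Total minutes: 1 x 60 + 26 + 6 x 60 + 26 = 472.
472 mod 720 = 472 minutes = 7:52.
Now compute the angle at 7:52:
Hour hand: 7 x 30 + 52 x 0.5 = 236 degrees
Minute hand: 52 x 6 = 312 degrees
Difference: |236 - 312| = 76 degrees
The angle is 76 degrees

Final answer: 76 degrees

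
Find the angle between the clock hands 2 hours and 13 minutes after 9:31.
First find the time 2 hours and 13 minutes after 9:31.
Total minutes: 9 x 60 + 31 + 2 x 60 + 13 = 704.
704 mod 720 = 704 minutes = 11:44.
Now compute the angle at 11:44:
Hour hand: 11 x 30 + 44 x 0.5 = 352 degrees
Minute hand: 44 x 6 = 264 degrees
Difference: |352 - 264| = 88 degrees
The angle is 88 degrees

Final answer: 88 degrees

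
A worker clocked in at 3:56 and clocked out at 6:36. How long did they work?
From 3:56 to 6:36:
(6 x 60 + 36) - (3 x 60 + 56) = 396 - 236 = 160 minutes
= 2 hours and 40 minutes

Final answer: 2 hours and 40 minutes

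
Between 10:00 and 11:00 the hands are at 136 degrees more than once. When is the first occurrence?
At t minutes past 10:00, the hour hand is at 30 x 10 + 0.5t degrees and the minute hand is at 6t degrees.
The smaller angle between them is 136 degrees when |30H - 5.5t| = 136 or |30H - 5.5t| = 224.
With H = 10, solve 30 x 10 - 5.5t = +/- target for each target:
  t = (30 x 10 - 136) / 5.5 = 29.82
  t = (30 x 10 + 136) / 5.5 = 79.27 (outside (0, 60))
  t = (30 x 10 - 224) / 5.5 = 13.82
  t = (30 x 10 + 224) / 5.5 = 95.27 (outside (0, 60))
Valid solutions in (0, 60): {13.82, 29.82} minutes.
The first occurrence is t = 13.82 minutes.
The hands form a 136-degree angle at 13.82 minutes past 10:00.

Final answer: 13.82 minutes past 10:00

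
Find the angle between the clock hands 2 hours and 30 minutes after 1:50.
First find the time 2 hours and 30 minutes after 1:50.
Total minutes: 1 x 60 + 50 + 2 x 60 + 30 = 260.
260 mod 720 = 260 minutes = 4:20.
Now compute the angle at 4:20:
Hour hand: 4 x 30 + 20 x 0.5 = 130 degrees
Minute hand: 20 x 6 = 120 degrees
Difference: |130 - 120| = 10 degrees
The angle is 10 degrees

Final answer: 10 degrees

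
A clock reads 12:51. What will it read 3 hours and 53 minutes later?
Starting time: 12:51
Adding 53 minutes to 51 minutes: 51 + 53 = 104 minutes = 1 hour and 44 minutes
Adding 3 hours: 12 + 3 + 1 (carry) = 16 - 12 = 4
Final time: 4:44

Final answer: 4:44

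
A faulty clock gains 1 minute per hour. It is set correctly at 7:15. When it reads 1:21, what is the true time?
For every 60 true minutes, the faulty clock advances 61 minutes, so 1 faulty-clock minute corresponds to 60/61 true minutes.
From 7:15 to 1:21 on the faulty dial is 366 minutes.
True elapsed: 366 x 60/61 = 360 minutes = 6 hours.
True time: 7:15 + 6 hours = 1:15.

Final answer: 1:15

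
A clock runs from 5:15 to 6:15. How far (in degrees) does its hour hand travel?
The hour hand moves 0.5 degrees per minute.
Time elapsed: 6:15 - 5:15 = 60 minutes
Angular displacement: 60 x 0.5 = 30 degrees

Final answer: 30 degrees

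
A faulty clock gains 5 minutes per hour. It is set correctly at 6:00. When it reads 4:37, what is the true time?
For every 60 true minutes, the faulty clock advances 65 minutes, so 1 faulty-clock minute corresponds to 60/65 true minutes.
From 6:00 to 4:37 on the faulty dial is 637 minutes.
True elapsed: 637 x 60/65 = 588 minutes = 9 hours and 48 minutes.
True time: 6:00 + 9 hours and 48 minutes = 3:48.

Final answer: 3:48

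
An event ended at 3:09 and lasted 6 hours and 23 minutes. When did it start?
Starting time: 3:09 = 189 total minutes past 12:00
Subtracting: 6 hours and 23 minutes = 383 minutes
189 - 383 = -194 (negative, add 12 hours = 720) = 526 minutes
= 8 hours and 46 minutes past 12:00 = 8:46

Final answer: 8:46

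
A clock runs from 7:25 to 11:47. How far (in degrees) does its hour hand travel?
The hour hand moves 0.5 degrees per minute.
Time elapsed: 11:47 - 7:25 = 262 minutes
Angular displacement: 262 x 0.5 = 131 degrees

Final answer: 131 degrees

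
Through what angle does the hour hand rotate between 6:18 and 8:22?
The hour hand moves 0.5 degrees per minute.
Time elapsed: 8:22 - 6:18 = 124 minutes
Angular displacement: 124 x 0.5 = 62 degrees

Final answer: 62 degrees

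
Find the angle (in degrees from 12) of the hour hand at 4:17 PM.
The hour hand moves 30 degrees per hour and 0.5 degrees per minute.
At 4:17: (4) x 30 + 17 x 0.5 = 120 + 8.5 = 128.5 degrees

Final answer: 128.5 degrees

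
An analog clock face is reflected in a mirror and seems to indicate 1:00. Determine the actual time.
Reflection across the vertical (12-6) axis maps a hand at angle A degrees to (360 - A) degrees, which sends a reading of T minutes past 12:00 to (720 - T) minutes past 12:00.
Mirror reads 1:00 = 60 minutes past 12:00.
Actual time: (720 - 60) mod 720 = 660 minutes = 11:00.

Final answer: 11:00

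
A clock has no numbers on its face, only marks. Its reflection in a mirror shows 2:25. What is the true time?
Reflection across the vertical (12-6) axis maps a hand at angle A degrees to (360 - A) degrees, which sends a reading of T minutes past 12:00 to (720 - T) minutes past 12:00.
Mirror reads 2:25 = 145 minutes past 12:00.
Actual time: (720 - 145) mod 720 = 575 minutes = 9:35.

Final answer: 9:35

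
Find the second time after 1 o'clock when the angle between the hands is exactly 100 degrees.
At t minutes past 1:00, the hour hand is at 30 x 1 + 0.5t degrees and the minute hand is at 6t degrees.
The smaller angle between them is 100 degrees when |30H - 5.5t| = 100 or |30H - 5.5t| = 260.
With H = 1, solve 30 x 1 - 5.5t = +/- target for each target:
  t = (30 x 1 - 100) / 5.5 = -12.73 (outside (0, 60))
  t = (30 x 1 + 100) / 5.5 = 23.64
  t = (30 x 1 - 260) / 5.5 = -41.82 (outside (0, 60))
  t = (30 x 1 + 260) / 5.5 = 52.73
Valid solutions in (0, 60): {23.64, 52.73} minutes.
The second occurrence is t = 52.73 minutes.
The hands form a 100-degree angle at 52.73 minutes past 1:00.

Final answer: 52.73 minutes past 1:00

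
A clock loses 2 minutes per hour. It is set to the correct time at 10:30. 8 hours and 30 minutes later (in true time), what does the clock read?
For every 60 true minutes, the faulty clock advances 60 - 2 = 58 minutes.
True elapsed: 8 hours and 30 minutes = 510 minutes.
Faulty clock advances: 510 x 58/60 = 493 minutes (drift: 17 minutes behind).
Shown time: 10:30 + 493 minutes = 6:43.

Final answer: 6:43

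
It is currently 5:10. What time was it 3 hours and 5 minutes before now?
Starting time: 5:10 = 310 total minutes past 12:00
Subtracting: 3 hours and 5 minutes = 185 minutes
310 - 185 = 125 minutes
= 2 hours and 5 minutes past 12:00 = 2:05

Final answer: 2:05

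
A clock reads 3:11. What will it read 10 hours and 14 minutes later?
Starting time: 3:11
Adding 14 minutes to 11 minutes: 11 + 14 = 25 minutes
Adding 10 hours: 3 + 10 = 13 - 12 = 1
Final time: 1:25

Final answer: 1:25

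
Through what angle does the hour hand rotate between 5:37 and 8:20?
The hour hand moves 0.5 degrees per minute.
Time elapsed: 8:20 - 5:37 = 163 minutes
Angular displacement: 163 x 0.5 = 81.5 degrees

Final answer: 81.5 degrees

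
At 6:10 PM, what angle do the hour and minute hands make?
Hour hand position: 6 x 30 + 10 x 0.5 = 185 degrees
Minute hand position: 10 x 6 = 60 degrees
Difference: |185 - 60| = 125 degrees
The angle between the hands is 125 degrees

Final answer: 125 degrees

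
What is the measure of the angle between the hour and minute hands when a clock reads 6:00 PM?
Hour hand position: 6 x 30 + 0 x 0.5 = 180 degrees
Minute hand position: 0 x 6 = 0 degrees
Difference: |180 - 0| = 180 degrees
The angle between the hands is 180 degrees

Final answer: 180 degrees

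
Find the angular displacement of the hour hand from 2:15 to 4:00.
The hour hand moves 0.5 degrees per minute.
Time elapsed: 4:00 - 2:15 = 105 minutes
Angular displacement: 105 x 0.5 = 52.5 degrees

Final answer: 52.5 degrees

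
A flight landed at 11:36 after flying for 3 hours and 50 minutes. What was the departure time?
Starting time: 11:36 = 696 total minutes past 12:00
Subtracting: 3 hours and 50 minutes = 230 minutes
696 - 230 = 466 minutes
= 7 hours and 46 minutes past 12:00 = 7:46

Final answer: 7:46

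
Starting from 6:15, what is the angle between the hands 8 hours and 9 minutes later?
First find the time 8 hours and 9 minutes after 6:15.
Total minutes: 6 x 60 + 15 + 8 x 60 + 9 = 864.
864 mod 720 = 144 minutes = 2:24.
Now compute the angle at 2:24:
Hour hand: 2 x 30 + 24 x 0.5 = 72 degrees
Minute hand: 24 x 6 = 144 degrees
Difference: |72 - 144| = 72 degrees
The angle is 72 degrees

Final answer: 72 degrees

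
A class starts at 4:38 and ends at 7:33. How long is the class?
From 4:38 to 7:33:
(7 x 60 + 33) - (4 x 60 + 38) = 453 - 278 = 175 minutes
= 2 hours and 55 minutes

Final answer: 2 hours and 55 minutes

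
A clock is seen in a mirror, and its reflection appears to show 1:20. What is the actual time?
Reflection across the vertical (12-6) axis maps a hand at angle A degrees to (360 - A) degrees, which sends a reading of T minutes past 12:00 to (720 - T) minutes past 12:00.
Mirror reads 1:20 = 80 minutes past 12:00.
Actual time: (720 - 80) mod 720 = 640 minutes = 10:40.

Final answer: 10:40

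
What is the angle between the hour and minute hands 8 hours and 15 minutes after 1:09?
First find the time 8 hours and 15 minutes after 1:09.
Total minutes: 1 x 60 + 9 + 8 x 60 + 15 = 564.
564 mod 720 = 564 minutes = 9:24.
Now compute the angle at 9:24:
Hour hand: 9 x 30 + 24 x 0.5 = 282 degrees
Minute hand: 24 x 6 = 144 degrees
Difference: |282 - 144| = 138 degrees
The angle is 138 degrees

Final answer: 138 degrees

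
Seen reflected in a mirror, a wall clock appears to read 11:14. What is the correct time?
Reflection across the vertical (12-6) axis maps a hand at angle A degrees to (360 - A) degrees, which sends a reading of T minutes past 12:00 to (720 - T) minutes past 12:00.
Mirror reads 11:14 = 674 minutes past 12:00.
Actual time: (720 - 674) mod 720 = 46 minutes = 12:46.

Final answer: 12:46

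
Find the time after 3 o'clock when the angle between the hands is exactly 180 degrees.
For hands to be 180 degrees apart: |30H - 5.5t| = 180
With H = 3: t = (30 x 3 + 180)/5.5 = 49.09 or t = (30 x 3 - 180)/5.5 = -16.36
First valid solution (0 < t < 60): t = 49.09 minutes
The hands are opposite at 49.09 minutes past 3:00.

Final answer: 49.09 minutes past 3:00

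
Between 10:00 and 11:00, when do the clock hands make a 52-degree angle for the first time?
At t minutes past 10:00, the hour hand is at 30 x 10 + 0.5t degrees and the minute hand is at 6t degrees.
The smaller angle between them is 52 degrees when |30H - 5.5t| = 52 or |30H - 5.5t| = 308.
With H = 10, solve 30 x 10 - 5.5t = +/- target for each target:
  t = (30 x 10 - 52) / 5.5 = 45.09
  t = (30 x 10 + 52) / 5.5 = 64 (outside (0, 60))
  t = (30 x 10 - 308) / 5.5 = -1.45 (outside (0, 60))
  t = (30 x 10 + 308) / 5.5 = 110.55 (outside (0, 60))
Valid solutions in (0, 60): {45.09} minutes.
The first occurrence is t = 45.09 minutes.
The hands form a 52-degree angle at 45.09 minutes past 10:00.

Final answer: 45.09 minutes past 10:00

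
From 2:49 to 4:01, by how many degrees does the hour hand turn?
The hour hand moves 0.5 degrees per minute.
Time elapsed: 4:01 - 2:49 = 72 minutes
Angular displacement: 72 x 0.5 = 36 degrees

Final answer: 36 degrees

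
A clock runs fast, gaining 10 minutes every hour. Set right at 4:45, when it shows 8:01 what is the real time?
For every 60 true minutes, the faulty clock advances 70 minutes, so 1 faulty-clock minute corresponds to 60/70 true minutes.
From 4:45 to 8:01 on the faulty dial is 196 minutes.
True elapsed: 196 x 60/70 = 168 minutes = 2 hours and 48 minutes.
True time: 4:45 + 2 hours and 48 minutes = 7:33.

Final answer: 7:33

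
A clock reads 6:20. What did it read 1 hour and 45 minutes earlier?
Starting time: 6:20 = 380 total minutes past 12:00
Subtracting: 1 hour and 45 minutes = 105 minutes
380 - 105 = 275 minutes
= 4 hours and 35 minutes past 12:00 = 4:35

Final answer: 4:35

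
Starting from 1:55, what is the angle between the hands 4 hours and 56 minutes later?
First find the time 4 hours and 56 minutes after 1:55.
Total minutes: 1 x 60 + 55 + 4 x 60 + 56 = 411.
411 mod 720 = 411 minutes = 6:51.
Now compute the angle at 6:51:
Hour hand: 6 x 30 + 51 x 0.5 = 205.5 degrees
Minute hand: 51 x 6 = 306 degrees
Difference: |205.5 - 306| = 100.5 degrees
The angle is 100.5 degrees

Final answer: 100.5 degrees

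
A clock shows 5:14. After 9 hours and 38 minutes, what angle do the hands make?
First find the time 9 hours and 38 minutes after 5:14.
Total minutes: 5 x 60 + 14 + 9 x 60 + 38 = 892.
892 mod 720 = 172 minutes = 2:52.
Now compute the angle at 2:52:
Hour hand: 2 x 30 + 52 x 0.5 = 86 degrees
Minute hand: 52 x 6 = 312 degrees
Difference: |86 - 312| = 226 degrees
Smaller angle: 360 - 226 = 134 degrees

Final answer: 134 degrees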